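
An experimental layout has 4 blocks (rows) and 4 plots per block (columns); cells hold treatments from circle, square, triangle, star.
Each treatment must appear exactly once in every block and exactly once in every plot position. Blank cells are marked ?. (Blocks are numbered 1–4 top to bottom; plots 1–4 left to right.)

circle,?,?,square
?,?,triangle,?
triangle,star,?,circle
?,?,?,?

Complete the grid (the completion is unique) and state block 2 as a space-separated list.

square circle triangle star

Block 2, plot 4: block 2 has {triangle} and plot 4 has {circle, square}, leaving only star.
Block 2, plot 1: block 2 has {triangle, star} and plot 1 has {circle, triangle}, leaving only square.
Block 2, plot 2: block 2 has {square, triangle, star} and plot 2 has {star}, leaving only circle.
So block 2 reads: square circle triangle star.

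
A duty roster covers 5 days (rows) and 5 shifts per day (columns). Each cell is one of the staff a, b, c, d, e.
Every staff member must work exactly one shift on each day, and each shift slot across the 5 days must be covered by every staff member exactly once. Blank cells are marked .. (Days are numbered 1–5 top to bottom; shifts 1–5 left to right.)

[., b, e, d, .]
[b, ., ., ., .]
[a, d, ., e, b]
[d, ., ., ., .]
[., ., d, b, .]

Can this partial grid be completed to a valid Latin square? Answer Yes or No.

Yes

No day or shift among the givens repeats a symbol, and propagating forced cells runs into no contradiction.
One valid completion exists (for instance, c b e d a / b e a c d / a d c e b / d c b a e / e a d b c).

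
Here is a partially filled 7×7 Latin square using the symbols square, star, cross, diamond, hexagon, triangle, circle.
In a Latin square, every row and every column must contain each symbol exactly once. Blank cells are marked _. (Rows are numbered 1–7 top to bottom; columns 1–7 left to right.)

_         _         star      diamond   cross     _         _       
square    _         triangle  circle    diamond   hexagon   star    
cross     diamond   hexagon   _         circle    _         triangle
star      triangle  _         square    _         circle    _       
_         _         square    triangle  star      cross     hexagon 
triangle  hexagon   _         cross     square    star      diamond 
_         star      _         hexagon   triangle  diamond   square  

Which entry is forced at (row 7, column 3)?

cross

Row 1, column 7: row 1 has {star, cross, diamond} and column 7 has {square, star, diamond, hexagon, triangle}, leaving only circle.
Row 1, column 1: row 1 has {star, cross, diamond, circle} and column 1 has {square, star, cross, triangle}, leaving only hexagon.
Row 1, column 2: row 1 has {star, cross, diamond, hexagon, circle} and column 2 has {star, diamond, hexagon, triangle}, leaving only square.
Row 1, column 6: row 1 has {square, star, cross, diamond, hexagon, circle} and column 6 has {star, cross, diamond, hexagon, circle}, leaving only triangle.
Row 2, column 2: row 2 has {square, star, diamond, hexagon, triangle, circle} and column 2 has {square, star, diamond, hexagon, triangle}, leaving only cross.
Row 3, column 4: row 3 has {cross, diamond, hexagon, triangle, circle} and column 4 has {square, cross, diamond, hexagon, triangle, circle}, leaving only star.
Row 3, column 6: row 3 has {star, cross, diamond, hexagon, triangle, circle} and column 6 has {star, cross, diamond, hexagon, triangle, circle}, leaving only square.
Row 4, column 5: row 4 has {square, star, triangle, circle} and column 5 has {square, star, cross, diamond, triangle, circle}, leaving only hexagon.
Row 4, column 7: row 4 has {square, star, hexagon, triangle, circle} and column 7 has {square, star, diamond, hexagon, triangle, circle}, leaving only cross.
Row 4, column 3: row 4 has {square, star, cross, hexagon, triangle, circle} and column 3 has {square, star, hexagon, triangle}, leaving only diamond.
Row 5, column 2: row 5 has {square, star, cross, hexagon, triangle} and column 2 has {square, star, cross, diamond, hexagon, triangle}, leaving only circle.
Row 5, column 1: row 5 has {square, star, cross, hexagon, triangle, circle} and column 1 has {square, star, cross, hexagon, triangle}, leaving only diamond.
Row 6, column 3: row 6 has {square, star, cross, diamond, hexagon, triangle} and column 3 has {square, star, diamond, hexagon, triangle}, leaving only circle.
Row 7 already has {square, star, diamond, hexagon, triangle} and column 3 already has {square, star, diamond, hexagon, triangle, circle}, so row 7, column 3 must be cross.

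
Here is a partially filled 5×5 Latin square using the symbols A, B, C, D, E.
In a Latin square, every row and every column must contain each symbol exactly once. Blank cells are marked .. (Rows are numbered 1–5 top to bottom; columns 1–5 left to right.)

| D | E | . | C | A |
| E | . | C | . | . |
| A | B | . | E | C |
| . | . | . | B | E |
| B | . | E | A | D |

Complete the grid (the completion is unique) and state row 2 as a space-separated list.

Row 2, column 4: row 2 has {C, E} and column 4 has {A, B, C, E}, leaving only D.
Row 2, column 2: row 2 has {C, D, E} and column 2 has {B, E}, leaving only A.
Row 2, column 5: row 2 has {A, C, D, E} and column 5 has {A, C, D, E}, leaving only B.
So row 2 reads: E A C D B.

E A C D B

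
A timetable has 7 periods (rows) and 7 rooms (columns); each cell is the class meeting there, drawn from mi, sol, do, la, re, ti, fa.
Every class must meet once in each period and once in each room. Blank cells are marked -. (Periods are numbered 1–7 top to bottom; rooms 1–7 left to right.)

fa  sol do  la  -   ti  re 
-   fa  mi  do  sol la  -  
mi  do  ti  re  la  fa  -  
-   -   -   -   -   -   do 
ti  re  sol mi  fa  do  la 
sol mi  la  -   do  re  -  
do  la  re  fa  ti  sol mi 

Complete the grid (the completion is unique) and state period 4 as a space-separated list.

la ti fa sol re mi do

Period 4, room 2: period 4 has {do} and room 2 has {mi, sol, do, la, re, fa}, leaving only ti.
Period 4, room 3: period 4 has {do, ti} and room 3 has {mi, sol, do, la, re, ti}, leaving only fa.
Period 4, room 4: period 4 has {do, ti, fa} and room 4 has {mi, do, la, re, fa}, leaving only sol.
Period 4, room 6: period 4 has {sol, do, ti, fa} and room 6 has {sol, do, la, re, ti, fa}, leaving only mi.
Period 4, room 5: period 4 has {mi, sol, do, ti, fa} and room 5 has {sol, do, la, ti, fa}, leaving only re.
Period 4, room 1: period 4 has {mi, sol, do, re, ti, fa} and room 1 has {mi, sol, do, ti, fa}, leaving only la.
So period 4 reads: la ti fa sol re mi do.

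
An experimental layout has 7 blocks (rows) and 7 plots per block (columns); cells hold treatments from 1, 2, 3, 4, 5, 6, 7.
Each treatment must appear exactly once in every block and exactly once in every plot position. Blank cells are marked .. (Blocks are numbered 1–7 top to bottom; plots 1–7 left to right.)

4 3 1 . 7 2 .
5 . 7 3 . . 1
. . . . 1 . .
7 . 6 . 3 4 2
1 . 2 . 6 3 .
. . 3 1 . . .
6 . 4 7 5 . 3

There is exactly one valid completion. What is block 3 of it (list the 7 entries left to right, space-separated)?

Block 3, plot 3: block 3 has {1} and plot 3 has {1, 2, 3, 4, 6, 7}, leaving only 5.
Block 2, plot 6: block 2 has {1, 3, 5, 7} and plot 6 has {2, 3, 4}, leaving only 6.
Block 3, plot 6: block 3 has {1, 5} and plot 6 has {2, 3, 4, 6}, leaving only 7.
Block 4, plot 4: block 4 has {2, 3, 4, 6, 7} and plot 4 has {1, 3, 7}, leaving only 5.
Block 1, plot 4: block 1 has {1, 2, 3, 4, 7} and plot 4 has {1, 3, 5, 7}, leaving only 6.
Block 1, plot 7: block 1 has {1, 2, 3, 4, 6, 7} and plot 7 has {1, 2, 3}, leaving only 5.
Block 4, plot 2: block 4 has {2, 3, 4, 5, 6, 7} and plot 2 has {3}, leaving only 1.
Block 5, plot 4: block 5 has {1, 2, 3, 6} and plot 4 has {1, 3, 5, 6, 7}, leaving only 4.
Block 3, plot 4: block 3 has {1, 5, 7} and plot 4 has {1, 3, 4, 5, 6, 7}, leaving only 2.
Block 3, plot 1: block 3 has {1, 2, 5, 7} and plot 1 has {1, 4, 5, 6, 7}, leaving only 3.
Block 5, plot 7: block 5 has {1, 2, 3, 4, 6} and plot 7 has {1, 2, 3, 5}, leaving only 7.
Block 5, plot 2: block 5 has {1, 2, 3, 4, 6, 7} and plot 2 has {1, 3}, leaving only 5.
Block 6, plot 1: block 6 has {1, 3} and plot 1 has {1, 3, 4, 5, 6, 7}, leaving only 2.
Block 6, plot 5: block 6 has {1, 2, 3} and plot 5 has {1, 3, 5, 6, 7}, leaving only 4.
Block 2, plot 5: block 2 has {1, 3, 5, 6, 7} and plot 5 has {1, 3, 4, 5, 6, 7}, leaving only 2.
Block 2, plot 2: block 2 has {1, 2, 3, 5, 6, 7} and plot 2 has {1, 3, 5}, leaving only 4.
Block 3, plot 2: block 3 has {1, 2, 3, 5, 7} and plot 2 has {1, 3, 4, 5}, leaving only 6.
Block 3, plot 7: block 3 has {1, 2, 3, 5, 6, 7} and plot 7 has {1, 2, 3, 5, 7}, leaving only 4.
So block 3 reads: 3 6 5 2 1 7 4.

3 6 5 2 1 7 4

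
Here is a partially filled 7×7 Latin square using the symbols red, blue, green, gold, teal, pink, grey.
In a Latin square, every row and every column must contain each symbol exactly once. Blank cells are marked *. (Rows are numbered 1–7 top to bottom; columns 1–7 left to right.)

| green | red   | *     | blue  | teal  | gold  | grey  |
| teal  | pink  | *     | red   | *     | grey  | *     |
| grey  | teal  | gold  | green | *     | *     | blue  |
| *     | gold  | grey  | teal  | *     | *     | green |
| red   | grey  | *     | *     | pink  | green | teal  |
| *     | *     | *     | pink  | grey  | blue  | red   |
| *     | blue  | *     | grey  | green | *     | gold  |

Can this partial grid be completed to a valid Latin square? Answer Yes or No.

No

Row 2, column 7: row 2 together with column 7 already contain {red, blue, green, gold, teal, pink, grey} — every symbol — so nothing can go there. The grid has no valid completion.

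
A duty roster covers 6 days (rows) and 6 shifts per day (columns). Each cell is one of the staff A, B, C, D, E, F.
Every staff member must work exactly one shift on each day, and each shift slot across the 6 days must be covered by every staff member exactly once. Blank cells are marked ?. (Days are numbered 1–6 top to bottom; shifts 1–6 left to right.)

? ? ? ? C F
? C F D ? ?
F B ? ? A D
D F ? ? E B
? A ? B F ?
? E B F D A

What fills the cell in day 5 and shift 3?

D

Day 1, shift 2: day 1 has {C, F} and shift 2 has {A, B, C, E, F}, leaving only D.
Day 2, shift 5: day 2 has {C, D, F} and shift 5 has {A, C, D, E, F}, leaving only B.
Day 2, shift 6: day 2 has {B, C, D, F} and shift 6 has {A, B, D, F}, leaving only E.
Day 2, shift 1: day 2 has {B, C, D, E, F} and shift 1 has {D, F}, leaving only A.
Day 5, shift 6: day 5 has {A, B, F} and shift 6 has {A, B, D, E, F}, leaving only C.
Day 5, shift 1: day 5 has {A, B, C, F} and shift 1 has {A, D, F}, leaving only E.
Day 5 already has {A, B, C, E, F} and shift 3 already has {B, F}, so day 5, shift 3 must be D.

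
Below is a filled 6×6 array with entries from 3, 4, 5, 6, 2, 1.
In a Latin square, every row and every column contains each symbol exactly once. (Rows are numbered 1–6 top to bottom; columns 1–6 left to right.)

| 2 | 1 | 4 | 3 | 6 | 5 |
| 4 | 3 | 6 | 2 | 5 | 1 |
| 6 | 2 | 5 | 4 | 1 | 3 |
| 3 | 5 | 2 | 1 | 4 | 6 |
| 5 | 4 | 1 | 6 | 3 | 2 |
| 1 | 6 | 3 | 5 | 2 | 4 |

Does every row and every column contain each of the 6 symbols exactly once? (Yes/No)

Each row is a permutation of the 6 symbols, and so is each column.

Yes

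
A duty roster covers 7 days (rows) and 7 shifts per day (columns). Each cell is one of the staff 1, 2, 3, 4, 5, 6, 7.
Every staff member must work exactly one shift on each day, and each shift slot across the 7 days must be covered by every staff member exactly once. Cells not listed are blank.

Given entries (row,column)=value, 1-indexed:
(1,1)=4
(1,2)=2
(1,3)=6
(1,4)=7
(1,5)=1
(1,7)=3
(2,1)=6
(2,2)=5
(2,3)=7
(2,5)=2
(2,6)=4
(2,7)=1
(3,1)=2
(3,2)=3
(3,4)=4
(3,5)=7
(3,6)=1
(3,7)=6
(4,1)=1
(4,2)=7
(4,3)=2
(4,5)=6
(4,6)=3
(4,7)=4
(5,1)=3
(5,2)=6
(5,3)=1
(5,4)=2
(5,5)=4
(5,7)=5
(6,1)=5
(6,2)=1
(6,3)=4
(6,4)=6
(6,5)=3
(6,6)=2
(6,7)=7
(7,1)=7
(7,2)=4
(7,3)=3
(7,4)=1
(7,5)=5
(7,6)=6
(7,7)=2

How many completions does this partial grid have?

Day 1, shift 6: eliminating its day and shift leaves {5}.
Day 2, shift 4: eliminating its day and shift leaves {3}.
Day 3, shift 3: eliminating its day and shift leaves {5}.
Day 4, shift 4: eliminating its day and shift leaves {5}.
Day 5, shift 6: eliminating its day and shift leaves {7}.
Only one assignment across all blanks avoids any day or shift repeat, giving 1 completion.

1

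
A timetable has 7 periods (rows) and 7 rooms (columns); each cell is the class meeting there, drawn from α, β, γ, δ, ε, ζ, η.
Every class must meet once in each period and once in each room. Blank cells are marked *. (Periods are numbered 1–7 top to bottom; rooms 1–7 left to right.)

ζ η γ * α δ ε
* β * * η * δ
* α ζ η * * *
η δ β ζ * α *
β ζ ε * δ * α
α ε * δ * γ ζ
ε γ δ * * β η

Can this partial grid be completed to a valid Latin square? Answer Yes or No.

Yes

No period or room among the givens repeats a symbol, and propagating forced cells runs into no contradiction.
One valid completion exists (for instance, ζ η γ β α δ ε / γ β α ε η ζ δ / δ α ζ η γ ε β / η δ β ζ ε α γ / β ζ ε γ δ η α / α ε η δ β γ ζ / ε γ δ α ζ β η).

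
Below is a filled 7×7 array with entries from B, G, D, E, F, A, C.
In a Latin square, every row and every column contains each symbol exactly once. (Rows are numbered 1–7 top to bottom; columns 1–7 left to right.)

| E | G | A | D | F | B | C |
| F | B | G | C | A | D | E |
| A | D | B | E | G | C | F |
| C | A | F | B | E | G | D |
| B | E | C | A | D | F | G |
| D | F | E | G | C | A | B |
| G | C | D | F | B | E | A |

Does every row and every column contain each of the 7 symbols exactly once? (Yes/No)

Yes

Each row is a permutation of the 7 symbols, and so is each column.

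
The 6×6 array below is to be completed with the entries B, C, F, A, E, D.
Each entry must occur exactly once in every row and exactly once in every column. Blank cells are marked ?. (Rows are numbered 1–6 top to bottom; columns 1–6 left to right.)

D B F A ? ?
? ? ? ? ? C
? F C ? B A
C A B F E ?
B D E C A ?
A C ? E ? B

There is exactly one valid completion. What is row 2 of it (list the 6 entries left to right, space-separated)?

Row 2, column 2: row 2 has {C} and column 2 has {B, C, F, A, D}, leaving only E.
Row 2, column 1: row 2 has {C, E} and column 1 has {B, C, A, D}, leaving only F.
Row 2, column 5: row 2 has {C, F, E} and column 5 has {B, A, E}, leaving only D.
Row 2, column 3: row 2 has {C, F, E, D} and column 3 has {B, C, F, E}, leaving only A.
Row 2, column 4: row 2 has {C, F, A, E, D} and column 4 has {C, F, A, E}, leaving only B.
So row 2 reads: F E A B D C.

F E A B D C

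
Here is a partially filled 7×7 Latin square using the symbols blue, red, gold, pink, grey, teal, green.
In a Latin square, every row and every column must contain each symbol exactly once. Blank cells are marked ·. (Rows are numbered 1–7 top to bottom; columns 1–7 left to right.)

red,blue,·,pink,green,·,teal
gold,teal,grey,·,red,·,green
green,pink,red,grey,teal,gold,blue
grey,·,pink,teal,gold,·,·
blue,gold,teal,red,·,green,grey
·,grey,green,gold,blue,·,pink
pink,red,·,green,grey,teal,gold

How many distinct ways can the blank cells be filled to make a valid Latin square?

1

Row 1, column 3: eliminating its row and column leaves {gold}.
Row 1, column 6: eliminating its row and column leaves {grey}.
Row 2, column 4: eliminating its row and column leaves {blue}.
Row 2, column 6: eliminating its row and column leaves {blue, pink}.
Row 4, column 2: eliminating its row and column leaves {green}.
Row 4, column 6: eliminating its row and column leaves {blue, red}.
Row 4, column 7: eliminating its row and column leaves {red}.
Row 5, column 5: eliminating its row and column leaves {pink}.
Row 6, column 1: eliminating its row and column leaves {teal}.
Row 6, column 6: eliminating its row and column leaves {red}.
Row 7, column 3: eliminating its row and column leaves {blue}.
Only one assignment across all blanks avoids any row or column repeat, giving 1 completion.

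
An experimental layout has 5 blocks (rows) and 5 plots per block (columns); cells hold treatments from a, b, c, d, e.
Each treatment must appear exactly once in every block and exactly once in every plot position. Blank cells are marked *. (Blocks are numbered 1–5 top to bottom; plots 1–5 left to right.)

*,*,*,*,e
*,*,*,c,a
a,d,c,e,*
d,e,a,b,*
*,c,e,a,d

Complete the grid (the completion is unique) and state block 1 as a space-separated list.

c a b d e

Block 1, plot 4: block 1 has {e} and plot 4 has {a, b, c, e}, leaving only d.
Block 1, plot 3: block 1 has {d, e} and plot 3 has {a, c, e}, leaving only b.
Block 1, plot 1: block 1 has {b, d, e} and plot 1 has {a, d}, leaving only c.
Block 1, plot 2: block 1 has {b, c, d, e} and plot 2 has {c, d, e}, leaving only a.
So block 1 reads: c a b d e.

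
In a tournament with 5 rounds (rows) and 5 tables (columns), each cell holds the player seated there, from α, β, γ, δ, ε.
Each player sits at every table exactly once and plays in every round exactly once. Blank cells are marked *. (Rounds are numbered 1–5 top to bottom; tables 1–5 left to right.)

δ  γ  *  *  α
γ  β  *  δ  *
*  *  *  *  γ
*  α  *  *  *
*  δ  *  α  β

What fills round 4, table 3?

Round 2, table 5: round 2 has {β, γ, δ} and table 5 has {α, β, γ}, leaving only ε.
Round 2, table 3: round 2 has {β, γ, δ, ε} and table 3 has {}, leaving only α.
Round 3, table 2: round 3 has {γ} and table 2 has {α, β, γ, δ}, leaving only ε.
Round 3, table 4: round 3 has {γ, ε} and table 4 has {α, δ}, leaving only β.
Round 1, table 4: round 1 has {α, γ, δ} and table 4 has {α, β, δ}, leaving only ε.
Round 1, table 3: round 1 has {α, γ, δ, ε} and table 3 has {α}, leaving only β.
Round 3, table 1: round 3 has {β, γ, ε} and table 1 has {γ, δ}, leaving only α.
Round 3, table 3: round 3 has {α, β, γ, ε} and table 3 has {α, β}, leaving only δ.
Round 4, table 4: round 4 has {α} and table 4 has {α, β, δ, ε}, leaving only γ.
Round 4 already has {α, γ} and table 3 already has {α, β, δ}, so round 4, table 3 must be ε.

ε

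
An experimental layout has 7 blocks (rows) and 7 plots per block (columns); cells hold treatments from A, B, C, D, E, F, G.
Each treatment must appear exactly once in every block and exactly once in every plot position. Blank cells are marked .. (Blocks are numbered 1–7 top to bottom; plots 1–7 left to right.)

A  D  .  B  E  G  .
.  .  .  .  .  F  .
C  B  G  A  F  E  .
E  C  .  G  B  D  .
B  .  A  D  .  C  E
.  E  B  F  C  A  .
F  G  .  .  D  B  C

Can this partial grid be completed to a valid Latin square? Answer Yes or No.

Block 1, plot 7: block 1 has {A, B, D, E, G} and plot 7 has {C, E}, so it must be F.
Block 1, plot 3: block 1 has {A, B, D, E, F, G} and plot 3 has {A, B, G}, so it must be C.
Block 2, plot 2: block 2 has {F} and plot 2 has {B, C, D, E, G}, so it must be A.
Block 2, plot 5: block 2 has {A, F} and plot 5 has {B, C, D, E, F}, so it must be G.
Now block 5, plot 5: block 5 together with plot 5 already contain {A, B, C, D, E, F, G} — every symbol — so nothing can go there. The grid has no valid completion.

No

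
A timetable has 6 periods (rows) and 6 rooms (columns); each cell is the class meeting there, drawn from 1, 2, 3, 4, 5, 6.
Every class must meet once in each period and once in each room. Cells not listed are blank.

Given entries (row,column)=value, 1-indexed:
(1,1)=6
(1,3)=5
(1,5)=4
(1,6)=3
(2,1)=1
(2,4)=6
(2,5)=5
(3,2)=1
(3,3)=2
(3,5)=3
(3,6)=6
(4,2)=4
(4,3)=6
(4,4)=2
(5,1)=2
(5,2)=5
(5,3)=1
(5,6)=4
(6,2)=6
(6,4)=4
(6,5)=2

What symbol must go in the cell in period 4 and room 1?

3

Period 1, room 2: period 1 has {3, 4, 5, 6} and room 2 has {1, 4, 5, 6}, leaving only 2.
Period 1, room 4: period 1 has {2, 3, 4, 5, 6} and room 4 has {2, 4, 6}, leaving only 1.
Period 2, room 2: period 2 has {1, 5, 6} and room 2 has {1, 2, 4, 5, 6}, leaving only 3.
Period 2, room 3: period 2 has {1, 3, 5, 6} and room 3 has {1, 2, 5, 6}, leaving only 4.
Period 2, room 6: period 2 has {1, 3, 4, 5, 6} and room 6 has {3, 4, 6}, leaving only 2.
Period 3, room 4: period 3 has {1, 2, 3, 6} and room 4 has {1, 2, 4, 6}, leaving only 5.
Period 3, room 1: period 3 has {1, 2, 3, 5, 6} and room 1 has {1, 2, 6}, leaving only 4.
Period 4, room 5: period 4 has {2, 4, 6} and room 5 has {2, 3, 4, 5}, leaving only 1.
Period 4, room 6: period 4 has {1, 2, 4, 6} and room 6 has {2, 3, 4, 6}, leaving only 5.
Period 4 already has {1, 2, 4, 5, 6} and room 1 already has {1, 2, 4, 6}, so period 4, room 1 must be 3.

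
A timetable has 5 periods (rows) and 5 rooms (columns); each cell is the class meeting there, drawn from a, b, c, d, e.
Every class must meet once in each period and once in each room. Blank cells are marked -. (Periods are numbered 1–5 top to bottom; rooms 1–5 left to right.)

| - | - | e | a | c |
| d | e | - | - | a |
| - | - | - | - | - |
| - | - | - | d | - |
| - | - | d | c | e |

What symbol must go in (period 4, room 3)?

Period 1, room 1: period 1 has {a, c, e} and room 1 has {d}, leaving only b.
Period 1, room 2: period 1 has {a, b, c, e} and room 2 has {e}, leaving only d.
Period 2, room 4: period 2 has {a, d, e} and room 4 has {a, c, d}, leaving only b.
Period 2, room 3: period 2 has {a, b, d, e} and room 3 has {d, e}, leaving only c.
Period 3, room 4: period 3 has {} and room 4 has {a, b, c, d}, leaving only e.
Period 4, room 5: period 4 has {d} and room 5 has {a, c, e}, leaving only b.
Period 4 already has {b, d} and room 3 already has {c, d, e}, so period 4, room 3 must be a.

a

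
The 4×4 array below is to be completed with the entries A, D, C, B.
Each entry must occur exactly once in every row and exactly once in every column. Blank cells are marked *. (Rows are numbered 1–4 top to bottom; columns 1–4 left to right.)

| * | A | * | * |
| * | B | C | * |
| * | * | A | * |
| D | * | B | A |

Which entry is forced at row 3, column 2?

Row 1, column 3: row 1 has {A} and column 3 has {A, C, B}, leaving only D.
Row 2, column 1: row 2 has {C, B} and column 1 has {D}, leaving only A.
Row 2, column 4: row 2 has {A, C, B} and column 4 has {A}, leaving only D.
Row 4, column 2: row 4 has {A, D, B} and column 2 has {A, B}, leaving only C.
Row 3 already has {A} and column 2 already has {A, C, B}, so row 3, column 2 must be D.

D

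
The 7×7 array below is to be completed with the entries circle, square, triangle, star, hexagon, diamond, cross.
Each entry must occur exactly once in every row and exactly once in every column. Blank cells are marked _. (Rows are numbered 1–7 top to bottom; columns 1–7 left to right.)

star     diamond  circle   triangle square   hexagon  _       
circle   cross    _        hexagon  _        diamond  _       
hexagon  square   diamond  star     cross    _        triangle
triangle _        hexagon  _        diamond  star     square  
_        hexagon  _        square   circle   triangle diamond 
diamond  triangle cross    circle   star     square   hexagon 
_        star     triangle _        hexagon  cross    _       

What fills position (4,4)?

cross

Row 4 already has {square, triangle, star, hexagon, diamond} and column 4 already has {circle, square, triangle, star, hexagon}, so row 4, column 4 must be cross.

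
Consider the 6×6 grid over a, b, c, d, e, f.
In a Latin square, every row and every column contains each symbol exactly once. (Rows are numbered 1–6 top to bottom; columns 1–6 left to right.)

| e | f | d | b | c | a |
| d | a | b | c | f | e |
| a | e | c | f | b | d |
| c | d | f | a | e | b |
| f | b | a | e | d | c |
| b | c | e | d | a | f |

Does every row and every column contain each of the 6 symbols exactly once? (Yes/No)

Yes

Each row is a permutation of the 6 symbols, and so is each column.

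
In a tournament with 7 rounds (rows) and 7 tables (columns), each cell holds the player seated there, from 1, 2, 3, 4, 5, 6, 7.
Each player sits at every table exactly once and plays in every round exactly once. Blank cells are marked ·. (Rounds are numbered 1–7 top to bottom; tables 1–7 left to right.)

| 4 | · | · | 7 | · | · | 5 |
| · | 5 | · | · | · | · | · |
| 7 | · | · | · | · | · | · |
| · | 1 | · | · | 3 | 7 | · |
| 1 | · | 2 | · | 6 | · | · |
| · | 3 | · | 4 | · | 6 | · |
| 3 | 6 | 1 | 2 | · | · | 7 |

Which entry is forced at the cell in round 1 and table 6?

3

Round 1, table 2: round 1 has {4, 5, 7} and table 2 has {1, 3, 5, 6}, leaving only 2.
Round 1, table 5: round 1 has {2, 4, 5, 7} and table 5 has {3, 6}, leaving only 1.
Round 1 already has {1, 2, 4, 5, 7} and table 6 already has {6, 7}, so round 1, table 6 must be 3.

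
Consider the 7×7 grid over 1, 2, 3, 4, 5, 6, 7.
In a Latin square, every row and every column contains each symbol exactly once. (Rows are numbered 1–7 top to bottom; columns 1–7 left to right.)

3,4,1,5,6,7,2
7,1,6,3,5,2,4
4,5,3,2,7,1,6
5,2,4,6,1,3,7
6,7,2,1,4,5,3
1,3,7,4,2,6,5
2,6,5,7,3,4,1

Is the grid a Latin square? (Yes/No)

Yes

Each row is a permutation of the 7 symbols, and so is each column.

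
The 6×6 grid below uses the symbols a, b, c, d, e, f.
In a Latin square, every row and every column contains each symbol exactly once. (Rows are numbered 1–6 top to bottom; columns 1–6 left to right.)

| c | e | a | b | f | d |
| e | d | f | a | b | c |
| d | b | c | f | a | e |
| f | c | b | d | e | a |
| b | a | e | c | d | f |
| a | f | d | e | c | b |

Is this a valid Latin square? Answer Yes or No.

Each row is a permutation of the 6 symbols, and so is each column.

Yes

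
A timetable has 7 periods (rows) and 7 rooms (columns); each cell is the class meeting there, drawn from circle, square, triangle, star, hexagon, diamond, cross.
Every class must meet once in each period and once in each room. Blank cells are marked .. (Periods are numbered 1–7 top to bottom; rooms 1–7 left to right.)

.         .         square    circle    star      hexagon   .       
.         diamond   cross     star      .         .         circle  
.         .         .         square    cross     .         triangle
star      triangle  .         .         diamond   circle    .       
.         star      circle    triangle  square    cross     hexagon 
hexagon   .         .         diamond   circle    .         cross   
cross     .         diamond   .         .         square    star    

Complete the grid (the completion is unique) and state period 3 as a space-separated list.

Period 1, room 2: period 1 has {circle, square, star, hexagon} and room 2 has {triangle, star, diamond}, leaving only cross.
Period 1, room 7: period 1 has {circle, square, star, hexagon, cross} and room 7 has {circle, triangle, star, hexagon, cross}, leaving only diamond.
Period 1, room 1: period 1 has {circle, square, star, hexagon, diamond, cross} and room 1 has {star, hexagon, cross}, leaving only triangle.
Period 2, room 1: period 2 has {circle, star, diamond, cross} and room 1 has {triangle, star, hexagon, cross}, leaving only square.
Period 2, room 6: period 2 has {circle, square, star, diamond, cross} and room 6 has {circle, square, hexagon, cross}, leaving only triangle.
Period 2, room 5: period 2 has {circle, square, triangle, star, diamond, cross} and room 5 has {circle, square, star, diamond, cross}, leaving only hexagon.
Period 4, room 3: period 4 has {circle, triangle, star, diamond} and room 3 has {circle, square, diamond, cross}, leaving only hexagon.
Period 3, room 3: period 3 has {square, triangle, cross} and room 3 has {circle, square, hexagon, diamond, cross}, leaving only star.
Period 3, room 6: period 3 has {square, triangle, star, cross} and room 6 has {circle, square, triangle, hexagon, cross}, leaving only diamond.
Period 3, room 1: period 3 has {square, triangle, star, diamond, cross} and room 1 has {square, triangle, star, hexagon, cross}, leaving only circle.
Period 3, room 2: period 3 has {circle, square, triangle, star, diamond, cross} and room 2 has {triangle, star, diamond, cross}, leaving only hexagon.
So period 3 reads: circle hexagon star square cross diamond triangle.

circle hexagon star square cross diamond triangle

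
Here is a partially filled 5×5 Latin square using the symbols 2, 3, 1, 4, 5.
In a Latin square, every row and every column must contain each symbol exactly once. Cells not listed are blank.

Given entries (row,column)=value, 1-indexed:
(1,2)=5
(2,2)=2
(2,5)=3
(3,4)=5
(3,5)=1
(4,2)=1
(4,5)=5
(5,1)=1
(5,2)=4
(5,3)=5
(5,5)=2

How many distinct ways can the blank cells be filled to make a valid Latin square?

Row 1, column 1: eliminating its row and column leaves {2, 3, 4}.
Row 1, column 3: eliminating its row and column leaves {2, 3, 1, 4}.
Row 1, column 4: eliminating its row and column leaves {2, 3, 1, 4}.
Row 1, column 5: eliminating its row and column leaves {4}.
Row 2, column 1: eliminating its row and column leaves {4, 5}.
Row 2, column 3: eliminating its row and column leaves {1, 4}.
Row 2, column 4: eliminating its row and column leaves {1, 4}.
Row 3, column 1: eliminating its row and column leaves {2, 3, 4}.
Row 3, column 2: eliminating its row and column leaves {3}.
Row 3, column 3: eliminating its row and column leaves {2, 3, 4}.
Row 4, column 1: eliminating its row and column leaves {2, 3, 4}.
Row 4, column 3: eliminating its row and column leaves {2, 3, 4}.
Row 4, column 4: eliminating its row and column leaves {2, 3, 4}.
Row 5, column 4: eliminating its row and column leaves {3}.
Enumerating the assignments across these blanks that avoid any row or column repeat gives 3 completions.

3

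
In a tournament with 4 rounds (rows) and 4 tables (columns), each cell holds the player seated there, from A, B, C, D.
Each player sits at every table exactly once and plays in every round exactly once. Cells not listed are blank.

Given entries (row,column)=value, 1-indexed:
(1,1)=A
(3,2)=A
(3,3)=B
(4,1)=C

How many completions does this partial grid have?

4

Round 1, table 2: eliminating its round and table leaves {B, C, D}.
Round 1, table 3: eliminating its round and table leaves {C, D}.
Round 1, table 4: eliminating its round and table leaves {B, C, D}.
Round 2, table 1: eliminating its round and table leaves {B, D}.
Round 2, table 2: eliminating its round and table leaves {B, C, D}.
Round 2, table 3: eliminating its round and table leaves {A, C, D}.
Round 2, table 4: eliminating its round and table leaves {A, B, C, D}.
Round 3, table 1: eliminating its round and table leaves {D}.
Round 3, table 4: eliminating its round and table leaves {C, D}.
Round 4, table 2: eliminating its round and table leaves {B, D}.
Round 4, table 3: eliminating its round and table leaves {A, D}.
Round 4, table 4: eliminating its round and table leaves {A, B, D}.
Enumerating the assignments across these blanks that avoid any round or table repeat gives 4 completions.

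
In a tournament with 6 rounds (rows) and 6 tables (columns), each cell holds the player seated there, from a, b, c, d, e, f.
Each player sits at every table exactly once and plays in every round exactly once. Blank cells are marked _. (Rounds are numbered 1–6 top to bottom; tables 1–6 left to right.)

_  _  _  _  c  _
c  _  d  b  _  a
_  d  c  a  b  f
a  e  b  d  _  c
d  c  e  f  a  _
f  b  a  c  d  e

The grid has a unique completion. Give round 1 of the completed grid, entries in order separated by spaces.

Round 1, table 3: round 1 has {c} and table 3 has {a, b, c, d, e}, leaving only f.
Round 1, table 2: round 1 has {c, f} and table 2 has {b, c, d, e}, leaving only a.
Round 1, table 4: round 1 has {a, c, f} and table 4 has {a, b, c, d, f}, leaving only e.
Round 1, table 1: round 1 has {a, c, e, f} and table 1 has {a, c, d, f}, leaving only b.
Round 1, table 6: round 1 has {a, b, c, e, f} and table 6 has {a, c, e, f}, leaving only d.
So round 1 reads: b a f e c d.

b a f e c d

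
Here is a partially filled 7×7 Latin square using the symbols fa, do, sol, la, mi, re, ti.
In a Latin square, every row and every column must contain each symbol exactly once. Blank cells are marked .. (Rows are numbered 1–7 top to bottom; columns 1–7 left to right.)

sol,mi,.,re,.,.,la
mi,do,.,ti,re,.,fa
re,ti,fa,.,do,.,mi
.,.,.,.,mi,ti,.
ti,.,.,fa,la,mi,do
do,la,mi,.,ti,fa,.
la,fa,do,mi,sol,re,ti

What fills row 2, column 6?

Row 1, column 3: row 1 has {sol, la, mi, re} and column 3 has {fa, do, mi}, leaving only ti.
Row 1, column 5: row 1 has {sol, la, mi, re, ti} and column 5 has {do, sol, la, mi, re, ti}, leaving only fa.
Row 1, column 6: row 1 has {fa, sol, la, mi, re, ti} and column 6 has {fa, mi, re, ti}, leaving only do.
Row 4, column 1: row 4 has {mi, ti} and column 1 has {do, sol, la, mi, re, ti}, leaving only fa.
Row 6, column 4: row 6 has {fa, do, la, mi, ti} and column 4 has {fa, mi, re, ti}, leaving only sol.
Row 3, column 4: row 3 has {fa, do, mi, re, ti} and column 4 has {fa, sol, mi, re, ti}, leaving only la.
Row 3, column 6: row 3 has {fa, do, la, mi, re, ti} and column 6 has {fa, do, mi, re, ti}, leaving only sol.
Row 2 already has {fa, do, mi, re, ti} and column 6 already has {fa, do, sol, mi, re, ti}, so row 2, column 6 must be la.

la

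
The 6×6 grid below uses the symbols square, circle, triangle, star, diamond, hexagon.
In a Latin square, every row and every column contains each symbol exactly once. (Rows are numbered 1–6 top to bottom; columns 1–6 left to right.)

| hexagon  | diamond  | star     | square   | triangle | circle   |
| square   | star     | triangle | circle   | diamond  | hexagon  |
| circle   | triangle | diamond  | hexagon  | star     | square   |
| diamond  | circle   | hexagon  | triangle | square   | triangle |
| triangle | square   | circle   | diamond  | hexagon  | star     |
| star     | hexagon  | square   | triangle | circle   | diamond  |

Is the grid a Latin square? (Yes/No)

Row 4 contains triangle twice (at columns 4 and 6), so it is not a permutation.

No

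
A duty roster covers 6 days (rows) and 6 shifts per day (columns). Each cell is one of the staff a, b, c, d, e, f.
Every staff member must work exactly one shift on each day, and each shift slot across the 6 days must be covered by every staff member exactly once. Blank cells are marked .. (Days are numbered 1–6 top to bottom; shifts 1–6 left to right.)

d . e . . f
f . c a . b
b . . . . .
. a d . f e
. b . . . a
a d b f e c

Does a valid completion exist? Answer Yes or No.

Day 1, shift 2: day 1 has {d, e, f} and shift 2 has {a, b, d}, so it must be c.
Day 1, shift 4: day 1 has {c, d, e, f} and shift 4 has {a, f}, so it must be b.
Day 1, shift 5: day 1 has {b, c, d, e, f} and shift 5 has {e, f}, so it must be a.
Day 2, shift 2: day 2 has {a, b, c, f} and shift 2 has {a, b, c, d}, so it must be e.
Day 2, shift 5: day 2 has {a, b, c, e, f} and shift 5 has {a, e, f}, so it must be d.
Day 3, shift 2: day 3 has {b} and shift 2 has {a, b, c, d, e}, so it must be f.
Day 3, shift 3: day 3 has {b, f} and shift 3 has {b, c, d, e}, so it must be a.
Day 3, shift 5: day 3 has {a, b, f} and shift 5 has {a, d, e, f}, so it must be c.
Now day 5, shift 5: day 5 together with shift 5 already contain {a, b, c, d, e, f} — every symbol — so nothing can go there. The grid has no valid completion.

No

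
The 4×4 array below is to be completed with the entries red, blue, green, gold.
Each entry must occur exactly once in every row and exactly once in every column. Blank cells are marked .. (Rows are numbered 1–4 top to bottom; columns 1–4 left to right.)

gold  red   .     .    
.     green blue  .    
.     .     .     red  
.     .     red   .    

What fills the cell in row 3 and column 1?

Row 1, column 3: row 1 has {red, gold} and column 3 has {red, blue}, leaving only green.
Row 1, column 4: row 1 has {red, green, gold} and column 4 has {red}, leaving only blue.
Row 2, column 1: row 2 has {blue, green} and column 1 has {gold}, leaving only red.
Row 2, column 4: row 2 has {red, blue, green} and column 4 has {red, blue}, leaving only gold.
Row 3, column 3: row 3 has {red} and column 3 has {red, blue, green}, leaving only gold.
Row 3, column 2: row 3 has {red, gold} and column 2 has {red, green}, leaving only blue.
Row 3 already has {red, blue, gold} and column 1 already has {red, gold}, so row 3, column 1 must be green.

green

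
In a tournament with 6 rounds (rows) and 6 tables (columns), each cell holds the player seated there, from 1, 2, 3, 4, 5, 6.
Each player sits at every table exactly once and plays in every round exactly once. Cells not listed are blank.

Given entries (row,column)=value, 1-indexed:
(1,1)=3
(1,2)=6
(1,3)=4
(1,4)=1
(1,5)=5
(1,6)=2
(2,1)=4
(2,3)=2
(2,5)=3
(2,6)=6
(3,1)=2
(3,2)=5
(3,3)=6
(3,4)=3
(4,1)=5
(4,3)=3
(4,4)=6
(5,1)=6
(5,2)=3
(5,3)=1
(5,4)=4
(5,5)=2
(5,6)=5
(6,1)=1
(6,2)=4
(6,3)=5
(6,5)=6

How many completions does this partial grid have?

Round 2, table 2: eliminating its round and table leaves {1}.
Round 2, table 4: eliminating its round and table leaves {5}.
Round 3, table 5: eliminating its round and table leaves {1, 4}.
Round 3, table 6: eliminating its round and table leaves {1, 4}.
Round 4, table 2: eliminating its round and table leaves {1, 2}.
Round 4, table 5: eliminating its round and table leaves {1, 4}.
Round 4, table 6: eliminating its round and table leaves {1, 4}.
Round 6, table 4: eliminating its round and table leaves {2}.
Round 6, table 6: eliminating its round and table leaves {3}.
Enumerating the assignments across these blanks that avoid any round or table repeat gives 2 completions.

2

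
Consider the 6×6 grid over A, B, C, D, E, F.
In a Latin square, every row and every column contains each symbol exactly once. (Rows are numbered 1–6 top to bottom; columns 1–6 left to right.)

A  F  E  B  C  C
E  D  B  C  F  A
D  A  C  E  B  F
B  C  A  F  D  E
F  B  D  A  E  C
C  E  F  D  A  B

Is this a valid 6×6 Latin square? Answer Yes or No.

Row 1 contains C twice (at columns 5 and 6), so it is not a permutation.

No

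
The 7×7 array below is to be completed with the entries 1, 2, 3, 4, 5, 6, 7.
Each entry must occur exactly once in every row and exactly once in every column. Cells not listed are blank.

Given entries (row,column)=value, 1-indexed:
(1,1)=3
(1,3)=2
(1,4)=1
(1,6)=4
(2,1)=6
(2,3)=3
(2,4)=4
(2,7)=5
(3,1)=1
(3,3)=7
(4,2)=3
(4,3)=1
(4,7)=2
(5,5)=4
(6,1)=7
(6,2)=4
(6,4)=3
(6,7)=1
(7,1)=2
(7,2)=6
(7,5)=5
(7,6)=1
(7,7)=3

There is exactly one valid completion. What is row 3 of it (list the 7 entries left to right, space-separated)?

Row 5, column 1: row 5 has {4} and column 1 has {1, 2, 3, 6, 7}, leaving only 5.
Row 4, column 1: row 4 has {1, 2, 3} and column 1 has {1, 2, 3, 5, 6, 7}, leaving only 4.
Row 5, column 3: row 5 has {4, 5} and column 3 has {1, 2, 3, 7}, leaving only 6.
Row 5, column 7: row 5 has {4, 5, 6} and column 7 has {1, 2, 3, 5}, leaving only 7.
Row 1, column 7: row 1 has {1, 2, 3, 4} and column 7 has {1, 2, 3, 5, 7}, leaving only 6.
Row 3, column 7: row 3 has {1, 7} and column 7 has {1, 2, 3, 5, 6, 7}, leaving only 4.
Row 1, column 5: row 1 has {1, 2, 3, 4, 6} and column 5 has {4, 5}, leaving only 7.
Row 1, column 2: row 1 has {1, 2, 3, 4, 6, 7} and column 2 has {3, 4, 6}, leaving only 5.
Row 3, column 2: row 3 has {1, 4, 7} and column 2 has {3, 4, 5, 6}, leaving only 2.
Row 4, column 5: row 4 has {1, 2, 3, 4} and column 5 has {4, 5, 7}, leaving only 6.
Row 3, column 5: row 3 has {1, 2, 4, 7} and column 5 has {4, 5, 6, 7}, leaving only 3.
Row 5, column 2: row 5 has {4, 5, 6, 7} and column 2 has {2, 3, 4, 5, 6}, leaving only 1.
Row 2, column 2: row 2 has {3, 4, 5, 6} and column 2 has {1, 2, 3, 4, 5, 6}, leaving only 7.
Row 2, column 6: row 2 has {3, 4, 5, 6, 7} and column 6 has {1, 4}, leaving only 2.
Row 2, column 5: row 2 has {2, 3, 4, 5, 6, 7} and column 5 has {3, 4, 5, 6, 7}, leaving only 1.
Row 5, column 4: row 5 has {1, 4, 5, 6, 7} and column 4 has {1, 3, 4}, leaving only 2.
Row 5, column 6: row 5 has {1, 2, 4, 5, 6, 7} and column 6 has {1, 2, 4}, leaving only 3.
Row 6, column 3: row 6 has {1, 3, 4, 7} and column 3 has {1, 2, 3, 6, 7}, leaving only 5.
Row 6, column 5: row 6 has {1, 3, 4, 5, 7} and column 5 has {1, 3, 4, 5, 6, 7}, leaving only 2.
Row 6, column 6: row 6 has {1, 2, 3, 4, 5, 7} and column 6 has {1, 2, 3, 4}, leaving only 6.
Row 3, column 6: row 3 has {1, 2, 3, 4, 7} and column 6 has {1, 2, 3, 4, 6}, leaving only 5.
Row 3, column 4: row 3 has {1, 2, 3, 4, 5, 7} and column 4 has {1, 2, 3, 4}, leaving only 6.
So row 3 reads: 1 2 7 6 3 5 4.

1 2 7 6 3 5 4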